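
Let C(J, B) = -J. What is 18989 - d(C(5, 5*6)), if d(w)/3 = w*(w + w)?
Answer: 18839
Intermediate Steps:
d(w) = 6*w**2 (d(w) = 3*(w*(w + w)) = 3*(w*(2*w)) = 3*(2*w**2) = 6*w**2)
18989 - d(C(5, 5*6)) = 18989 - 6*(-1*5)**2 = 18989 - 6*(-5)**2 = 18989 - 6*25 = 18989 - 1*150 = 18989 - 150 = 18839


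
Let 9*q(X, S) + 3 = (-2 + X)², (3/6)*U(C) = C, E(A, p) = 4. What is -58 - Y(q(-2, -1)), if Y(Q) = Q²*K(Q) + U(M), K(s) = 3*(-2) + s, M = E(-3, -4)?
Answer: -41185/729 ≈ -56.495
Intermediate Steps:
M = 4
U(C) = 2*C
K(s) = -6 + s
q(X, S) = -⅓ + (-2 + X)²/9
Y(Q) = 8 + Q²*(-6 + Q) (Y(Q) = Q²*(-6 + Q) + 2*4 = Q²*(-6 + Q) + 8 = 8 + Q²*(-6 + Q))
-58 - Y(q(-2, -1)) = -58 - (8 + (-⅓ + (-2 - 2)²/9)²*(-6 + (-⅓ + (-2 - 2)²/9))) = -58 - (8 + (-⅓ + (⅑)*(-4)²)²*(-6 + (-⅓ + (⅑)*(-4)²))) = -58 - (8 + (-⅓ + (⅑)*16)²*(-6 + (-⅓ + (⅑)*16))) = -58 - (8 + (-⅓ + 16/9)²*(-6 + (-⅓ + 16/9))) = -58 - (8 + (13/9)²*(-6 + 13/9)) = -58 - (8 + (169/81)*(-41/9)) = -58 - (8 - 6929/729) = -58 - 1*(-1097/729) = -58 + 1097/729 = -41185/729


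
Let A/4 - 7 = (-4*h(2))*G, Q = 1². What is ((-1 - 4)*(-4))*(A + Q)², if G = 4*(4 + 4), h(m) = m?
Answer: 19800500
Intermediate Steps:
Q = 1
G = 32 (G = 4*8 = 32)
A = -996 (A = 28 + 4*(-4*2*32) = 28 + 4*(-8*32) = 28 + 4*(-256) = 28 - 1024 = -996)
((-1 - 4)*(-4))*(A + Q)² = ((-1 - 4)*(-4))*(-996 + 1)² = -5*(-4)*(-995)² = 20*990025 = 19800500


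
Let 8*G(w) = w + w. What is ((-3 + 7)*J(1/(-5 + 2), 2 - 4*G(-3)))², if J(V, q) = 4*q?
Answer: 6400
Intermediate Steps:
G(w) = w/4 (G(w) = (w + w)/8 = (2*w)/8 = w/4)
((-3 + 7)*J(1/(-5 + 2), 2 - 4*G(-3)))² = ((-3 + 7)*(4*(2 - (-3))))² = (4*(4*(2 - 4*(-¾))))² = (4*(4*(2 + 3)))² = (4*(4*5))² = (4*20)² = 80² = 6400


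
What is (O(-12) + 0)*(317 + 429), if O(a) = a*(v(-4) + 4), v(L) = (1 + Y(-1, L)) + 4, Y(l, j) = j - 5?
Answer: 0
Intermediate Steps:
Y(l, j) = -5 + j
v(L) = L (v(L) = (1 + (-5 + L)) + 4 = (-4 + L) + 4 = L)
O(a) = 0 (O(a) = a*(-4 + 4) = a*0 = 0)
(O(-12) + 0)*(317 + 429) = (0 + 0)*(317 + 429) = 0*746 = 0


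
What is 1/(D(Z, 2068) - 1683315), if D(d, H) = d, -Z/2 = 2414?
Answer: -1/1688143 ≈ -5.9237e-7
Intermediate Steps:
Z = -4828 (Z = -2*2414 = -4828)
1/(D(Z, 2068) - 1683315) = 1/(-4828 - 1683315) = 1/(-1688143) = -1/1688143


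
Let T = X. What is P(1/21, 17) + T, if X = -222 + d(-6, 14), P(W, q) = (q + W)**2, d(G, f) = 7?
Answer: 33349/441 ≈ 75.621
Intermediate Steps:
P(W, q) = (W + q)**2
X = -215 (X = -222 + 7 = -215)
T = -215
P(1/21, 17) + T = (1/21 + 17)**2 - 215 = (358/21)**2 - 215 = 128164/441 - 215 = 33349/441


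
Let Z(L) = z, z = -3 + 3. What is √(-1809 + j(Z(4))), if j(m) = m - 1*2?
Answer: I*√1811 ≈ 42.556*I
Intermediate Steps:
z = 0
Z(L) = 0
j(m) = -2 + m (j(m) = m - 2 = -2 + m)
√(-1809 + j(Z(4))) = √(-1809 + (-2 + 0)) = √(-1809 - 2) = √(-1811) = I*√1811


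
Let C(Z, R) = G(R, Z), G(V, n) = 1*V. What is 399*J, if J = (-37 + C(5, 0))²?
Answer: 546231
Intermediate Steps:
G(V, n) = V
C(Z, R) = R
J = 1369 (J = (-37 + 0)² = (-37)² = 1369)
399*J = 399*1369 = 546231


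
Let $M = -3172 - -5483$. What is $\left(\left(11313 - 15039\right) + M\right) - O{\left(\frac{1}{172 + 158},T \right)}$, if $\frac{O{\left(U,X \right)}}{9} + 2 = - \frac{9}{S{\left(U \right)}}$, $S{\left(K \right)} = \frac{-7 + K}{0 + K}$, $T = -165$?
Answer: $- \frac{3225754}{2309} \approx -1397.0$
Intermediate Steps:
$M = 2311$ ($M = -3172 + 5483 = 2311$)
$S{\left(K \right)} = \frac{-7 + K}{K}$
$O{\left(U,X \right)} = -18 - \frac{81 U}{-7 + U}$ ($O{\left(U,X \right)} = -18 + 9 \left(- \frac{9}{\frac{1}{U} \left(-7 + U\right)}\right) = -18 + 9 \left(- 9 \frac{U}{-7 + U}\right) = -18 + 9 \left(- \frac{9 U}{-7 + U}\right) = -18 - \frac{81 U}{-7 + U}$)
$\left(\left(11313 - 15039\right) + M\right) - O{\left(\frac{1}{172 + 158},T \right)} = \left(\left(11313 - 15039\right) + 2311\right) - \frac{9 \left(14 - \frac{11}{172 + 158}\right)}{-7 + \frac{1}{172 + 158}} = \left(-3726 + 2311\right) - \frac{9 \left(14 - \frac{11}{330}\right)}{-7 + \frac{1}{330}} = -1415 - \frac{9 \left(14 - \frac{1}{30}\right)}{-7 + \frac{1}{330}} = -1415 - \frac{9 \left(14 - \frac{1}{30}\right)}{- \frac{2309}{330}} = -1415 - 9 \left(- \frac{330}{2309}\right) \frac{419}{30} = -1415 - - \frac{41481}{2309} = -1415 + \frac{41481}{2309} = - \frac{3225754}{2309}$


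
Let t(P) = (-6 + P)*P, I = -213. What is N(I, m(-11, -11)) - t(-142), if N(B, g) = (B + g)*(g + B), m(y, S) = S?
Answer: 29160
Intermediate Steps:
N(B, g) = (B + g)² (N(B, g) = (B + g)*(B + g) = (B + g)²)
t(P) = P*(-6 + P)
N(I, m(-11, -11)) - t(-142) = (-213 - 11)² - (-142)*(-6 - 142) = (-224)² - (-142)*(-148) = 50176 - 1*21016 = 50176 - 21016 = 29160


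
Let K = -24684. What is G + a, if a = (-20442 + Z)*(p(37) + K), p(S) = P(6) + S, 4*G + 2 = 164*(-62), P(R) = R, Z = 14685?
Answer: 283711389/2 ≈ 1.4186e+8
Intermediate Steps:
G = -5085/2 (G = -½ + (164*(-62))/4 = -½ + (¼)*(-10168) = -½ - 2542 = -5085/2 ≈ -2542.5)
p(S) = 6 + S
a = 141858237 (a = (-20442 + 14685)*((6 + 37) - 24684) = -5757*(43 - 24684) = -5757*(-24641) = 141858237)
G + a = -5085/2 + 141858237 = 283711389/2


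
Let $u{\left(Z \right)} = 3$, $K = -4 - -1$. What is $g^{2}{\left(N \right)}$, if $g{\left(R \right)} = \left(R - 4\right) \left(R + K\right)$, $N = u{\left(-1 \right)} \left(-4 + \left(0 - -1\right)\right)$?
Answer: $24336$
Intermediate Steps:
$K = -3$ ($K = -4 + 1 = -3$)
$N = -9$ ($N = 3 \left(-4 + \left(0 - -1\right)\right) = 3 \left(-4 + \left(0 + 1\right)\right) = 3 \left(-4 + 1\right) = 3 \left(-3\right) = -9$)
$g{\left(R \right)} = \left(-4 + R\right) \left(-3 + R\right)$ ($g{\left(R \right)} = \left(R - 4\right) \left(R - 3\right) = \left(-4 + R\right) \left(-3 + R\right)$)
$g^{2}{\left(N \right)} = \left(12 + \left(-9\right)^{2} - -63\right)^{2} = \left(12 + 81 + 63\right)^{2} = 156^{2} = 24336$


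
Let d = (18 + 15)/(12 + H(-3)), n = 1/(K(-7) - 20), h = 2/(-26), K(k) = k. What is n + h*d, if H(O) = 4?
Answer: -1099/5616 ≈ -0.19569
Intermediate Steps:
h = -1/13 (h = 2*(-1/26) = -1/13 ≈ -0.076923)
n = -1/27 (n = 1/(-7 - 20) = 1/(-27) = -1/27 ≈ -0.037037)
d = 33/16 (d = (18 + 15)/(12 + 4) = 33/16 ≈ 2.0625)
n + h*d = -1/27 - 1/13*33/16 = -1/27 - 33/208 = -1099/5616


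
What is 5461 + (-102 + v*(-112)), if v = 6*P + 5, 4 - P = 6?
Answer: 6143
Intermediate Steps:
P = -2 (P = 4 - 1*6 = 4 - 6 = -2)
v = -7 (v = 6*(-2) + 5 = -12 + 5 = -7)
5461 + (-102 + v*(-112)) = 5461 + (-102 - 7*(-112)) = 5461 + (-102 + 784) = 5461 + 682 = 6143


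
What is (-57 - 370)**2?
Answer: 182329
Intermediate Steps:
(-57 - 370)**2 = (-427)**2 = 182329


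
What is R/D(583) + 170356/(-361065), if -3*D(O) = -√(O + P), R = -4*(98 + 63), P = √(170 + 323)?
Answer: -170356/361065 - 1932/√(583 + √493) ≈ -79.006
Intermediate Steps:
P = √493 ≈ 22.204
R = -644 (R = -4*161 = -644)
D(O) = √(O + √493)/3 (D(O) = -(-1)*√(O + √493)/3 = √(O + √493)/3)
R/D(583) + 170356/(-361065) = -644*3/√(583 + √493) + 170356/(-361065) = -1932/√(583 + √493) + 170356*(-1/361065) = -1932/√(583 + √493) - 170356/361065 = -170356/361065 - 1932/√(583 + √493)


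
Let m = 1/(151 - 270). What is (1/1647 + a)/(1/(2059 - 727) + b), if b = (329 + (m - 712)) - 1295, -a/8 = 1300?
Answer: 301672407988/48673907571 ≈ 6.1978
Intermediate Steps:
m = -1/119 (m = 1/(-119) = -1/119 ≈ -0.0084034)
a = -10400 (a = -8*1300 = -10400)
b = -199683/119 (b = (329 + (-1/119 - 712)) - 1295 = (329 - 84729/119) - 1295 = -45578/119 - 1295 = -199683/119 ≈ -1678.0)
(1/1647 + a)/(1/(2059 - 727) + b) = (1/1647 - 10400)/(1/(2059 - 727) - 199683/119) = (1/1647 - 10400)/(1/1332 - 199683/119) = -17128799/(1647*(1/1332 - 199683/119)) = -17128799/(1647*(-265977637/158508)) = -17128799/1647*(-158508/265977637) = 301672407988/48673907571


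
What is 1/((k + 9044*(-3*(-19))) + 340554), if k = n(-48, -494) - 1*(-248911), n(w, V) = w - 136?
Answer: 1/1104789 ≈ 9.0515e-7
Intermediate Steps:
n(w, V) = -136 + w
k = 248727 (k = (-136 - 48) - 1*(-248911) = -184 + 248911 = 248727)
1/((k + 9044*(-3*(-19))) + 340554) = 1/((248727 + 9044*(-3*(-19))) + 340554) = 1/((248727 + 9044*57) + 340554) = 1/((248727 + 515508) + 340554) = 1/(764235 + 340554) = 1/1104789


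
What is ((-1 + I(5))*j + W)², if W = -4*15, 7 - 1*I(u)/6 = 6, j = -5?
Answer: 7225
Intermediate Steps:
I(u) = 6 (I(u) = 42 - 6*6 = 42 - 36 = 6)
W = -60
((-1 + I(5))*j + W)² = ((-1 + 6)*(-5) - 60)² = (5*(-5) - 60)² = (-25 - 60)² = (-85)² = 7225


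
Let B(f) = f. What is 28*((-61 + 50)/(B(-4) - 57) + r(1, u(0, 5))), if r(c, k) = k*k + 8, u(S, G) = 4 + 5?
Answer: 152320/61 ≈ 2497.1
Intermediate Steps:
u(S, G) = 9
r(c, k) = 8 + k² (r(c, k) = k² + 8 = 8 + k²)
28*((-61 + 50)/(B(-4) - 57) + r(1, u(0, 5))) = 28*((-61 + 50)/(-4 - 57) + (8 + 9²)) = 28*(-11/(-61) + (8 + 81)) = 28*(-11*(-1/61) + 89) = 28*(11/61 + 89) = 28*(5440/61) = 152320/61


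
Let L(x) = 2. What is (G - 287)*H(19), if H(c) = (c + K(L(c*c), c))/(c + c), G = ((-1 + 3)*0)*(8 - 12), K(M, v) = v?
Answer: -287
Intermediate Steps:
G = 0 (G = (2*0)*(-4) = 0*(-4) = 0)
H(c) = 1 (H(c) = (c + c)/(c + c) = (2*c)/((2*c)) = (2*c)*(1/(2*c)) = 1)
(G - 287)*H(19) = (0 - 287)*1 = -287*1 = -287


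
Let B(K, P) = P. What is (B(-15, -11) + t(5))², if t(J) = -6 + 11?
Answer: 36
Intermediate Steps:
t(J) = 5
(B(-15, -11) + t(5))² = (-11 + 5)² = (-6)² = 36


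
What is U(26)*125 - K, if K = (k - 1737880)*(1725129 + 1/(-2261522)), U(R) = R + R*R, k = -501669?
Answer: 8737415156692397513/2261522 ≈ 3.8635e+12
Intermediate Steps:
U(R) = R + R²
K = -8737414958243842013/2261522 (K = (-501669 - 1737880)*(1725129 + 1/(-2261522)) = -2239549*(1725129 - 1/2261522) = -2239549*3901417186337/2261522 = -8737414958243842013/2261522 ≈ -3.8635e+12)
U(26)*125 - K = (26*(1 + 26))*125 - 1*(-8737414958243842013/2261522) = (26*27)*125 + 8737414958243842013/2261522 = 702*125 + 8737414958243842013/2261522 = 87750 + 8737414958243842013/2261522 = 8737415156692397513/2261522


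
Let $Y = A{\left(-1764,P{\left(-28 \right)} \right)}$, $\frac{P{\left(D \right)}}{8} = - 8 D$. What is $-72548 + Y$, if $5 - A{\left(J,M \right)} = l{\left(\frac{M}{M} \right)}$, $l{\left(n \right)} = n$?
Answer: $-72544$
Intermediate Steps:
$P{\left(D \right)} = - 64 D$ ($P{\left(D \right)} = 8 \left(- 8 D\right) = - 64 D$)
$A{\left(J,M \right)} = 4$ ($A{\left(J,M \right)} = 5 - \frac{M}{M} = 5 - 1 = 4$)
$Y = 4$
$-72548 + Y = -72548 + 4 = -72544$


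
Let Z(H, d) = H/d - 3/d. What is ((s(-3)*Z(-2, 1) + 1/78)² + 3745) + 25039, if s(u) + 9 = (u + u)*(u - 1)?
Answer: 209332657/6084 ≈ 34407.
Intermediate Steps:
Z(H, d) = -3/d + H/d
s(u) = -9 + 2*u*(-1 + u) (s(u) = -9 + (u + u)*(u - 1) = -9 + (2*u)*(-1 + u) = -9 + 2*u*(-1 + u))
((s(-3)*Z(-2, 1) + 1/78)² + 3745) + 25039 = (((-9 - 2*(-3) + 2*(-3)²)*((-3 - 2)/1) + 1/78)² + 3745) + 25039 = (((-9 + 6 + 2*9)*(1*(-5)) + 1/78)² + 3745) + 25039 = (((-9 + 6 + 18)*(-5) + 1/78)² + 3745) + 25039 = ((15*(-5) + 1/78)² + 3745) + 25039 = ((-75 + 1/78)² + 3745) + 25039 = ((-5849/78)² + 3745) + 25039 = (34210801/6084 + 3745) + 25039 = 56995381/6084 + 25039 = 209332657/6084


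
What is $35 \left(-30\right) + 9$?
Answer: $-1041$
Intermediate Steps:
$35 \left(-30\right) + 9 = -1050 + 9 = -1041$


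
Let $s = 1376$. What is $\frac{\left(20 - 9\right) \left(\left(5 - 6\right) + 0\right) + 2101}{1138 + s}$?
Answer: $\frac{1045}{1257} \approx 0.83134$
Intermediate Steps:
$\frac{\left(20 - 9\right) \left(\left(5 - 6\right) + 0\right) + 2101}{1138 + s} = \frac{\left(20 - 9\right) \left(\left(5 - 6\right) + 0\right) + 2101}{1138 + 1376} = \frac{11 \left(-1 + 0\right) + 2101}{2514} = \left(11 \left(-1\right) + 2101\right) \frac{1}{2514} = \left(-11 + 2101\right) \frac{1}{2514} = 2090 \cdot \frac{1}{2514} = \frac{1045}{1257}$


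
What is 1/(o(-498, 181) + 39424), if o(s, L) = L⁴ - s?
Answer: 1/1073323043 ≈ 9.3169e-10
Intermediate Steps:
1/(o(-498, 181) + 39424) = 1/((181⁴ - 1*(-498)) + 39424) = 1/((1073283121 + 498) + 39424) = 1/(1073283619 + 39424) = 1/1073323043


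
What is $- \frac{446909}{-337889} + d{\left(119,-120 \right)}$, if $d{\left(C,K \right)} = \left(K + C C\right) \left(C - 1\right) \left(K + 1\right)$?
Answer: $- \frac{66619452415949}{337889} \approx -1.9716 \cdot 10^{8}$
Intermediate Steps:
$d{\left(C,K \right)} = \left(1 + K\right) \left(-1 + C\right) \left(K + C^{2}\right)$ ($d{\left(C,K \right)} = \left(K + C^{2}\right) \left(-1 + C\right) \left(1 + K\right) = \left(K + C^{2}\right) \left(1 + K\right) \left(-1 + C\right) = \left(1 + K\right) \left(-1 + C\right) \left(K + C^{2}\right)$)
$- \frac{446909}{-337889} + d{\left(119,-120 \right)} = - \frac{446909}{-337889} - \left(42721 - 1713600 - 1699320 + 200533921\right) = \left(-446909\right) \left(- \frac{1}{337889}\right) - \left(198863042 - 1699320\right) = \frac{446909}{337889} + \left(1685159 + 120 - 14161 - 14400 - 14280 + 1713600 - 202219080 + 1699320\right) = \frac{446909}{337889} - 197163722 = - \frac{66619452415949}{337889}$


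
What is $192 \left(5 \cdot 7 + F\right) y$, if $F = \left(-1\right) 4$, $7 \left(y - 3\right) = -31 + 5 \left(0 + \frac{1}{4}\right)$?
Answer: $-7440$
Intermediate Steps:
$y = - \frac{5}{4}$ ($y = 3 + \frac{-31 + 5 \left(0 + \frac{1}{4}\right)}{7} = 3 + \frac{-31 + 5 \cdot \frac{1}{4}}{7} = 3 + \frac{-31 + \frac{5}{4}}{7} = 3 + \frac{1}{7} \left(- \frac{119}{4}\right) = 3 - \frac{17}{4} = - \frac{5}{4} \approx -1.25$)
$F = -4$
$192 \left(5 \cdot 7 + F\right) y = 192 \left(5 \cdot 7 - 4\right) \left(- \frac{5}{4}\right) = 192 \left(35 - 4\right) \left(- \frac{5}{4}\right) = 192 \cdot 31 \left(- \frac{5}{4}\right) = 5952 \left(- \frac{5}{4}\right) = -7440$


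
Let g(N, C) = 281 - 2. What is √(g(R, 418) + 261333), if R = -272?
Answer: 78*√43 ≈ 511.48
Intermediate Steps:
g(N, C) = 279
√(g(R, 418) + 261333) = √(279 + 261333) = √261612 = 78*√43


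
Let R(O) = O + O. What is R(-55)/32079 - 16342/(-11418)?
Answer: 29054391/20348779 ≈ 1.4278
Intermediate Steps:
R(O) = 2*O
R(-55)/32079 - 16342/(-11418) = (2*(-55))/32079 - 16342/(-11418) = -110*1/32079 - 16342*(-1/11418) = -110/32079 + 8171/5709 = 29054391/20348779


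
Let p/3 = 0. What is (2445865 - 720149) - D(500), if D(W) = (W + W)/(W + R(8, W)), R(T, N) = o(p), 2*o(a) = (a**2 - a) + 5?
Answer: 346868516/201 ≈ 1.7257e+6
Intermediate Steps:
p = 0 (p = 3*0 = 0)
o(a) = 5/2 + a**2/2 - a/2 (o(a) = ((a**2 - a) + 5)/2 = (5 + a**2 - a)/2 = 5/2 + a**2/2 - a/2)
R(T, N) = 5/2 (R(T, N) = 5/2 + (1/2)*0**2 - 1/2*0 = 5/2 + (1/2)*0 + 0 = 5/2 + 0 + 0 = 5/2)
D(W) = 2*W/(5/2 + W) (D(W) = (W + W)/(W + 5/2) = (2*W)/(5/2 + W) = 2*W/(5/2 + W))
(2445865 - 720149) - D(500) = (2445865 - 720149) - 4*500/(5 + 2*500) = 1725716 - 4*500/(5 + 1000) = 1725716 - 4*500/1005 = 1725716 - 1*400/201 = 1725716 - 400/201 = 346868516/201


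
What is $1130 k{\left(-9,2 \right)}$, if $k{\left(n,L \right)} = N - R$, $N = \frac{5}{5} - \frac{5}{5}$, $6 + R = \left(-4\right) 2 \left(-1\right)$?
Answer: $-2260$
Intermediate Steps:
$R = 2$ ($R = -6 + \left(-4\right) 2 \left(-1\right) = -6 - -8 = -6 + 8 = 2$)
$N = 0$ ($N = 5 \cdot \frac{1}{5} - 1 = 1 - 1 = 0$)
$k{\left(n,L \right)} = -2$ ($k{\left(n,L \right)} = 0 - 2 = -2$)
$1130 k{\left(-9,2 \right)} = 1130 \left(-2\right) = -2260$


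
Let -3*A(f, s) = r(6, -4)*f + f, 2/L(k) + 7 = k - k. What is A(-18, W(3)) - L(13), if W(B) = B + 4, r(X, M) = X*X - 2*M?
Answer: 1892/7 ≈ 270.29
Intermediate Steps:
L(k) = -2/7 (L(k) = 2/(-7 + (k - k)) = 2/(-7 + 0) = 2/(-7) = 2*(-1/7) = -2/7)
r(X, M) = X**2 - 2*M
W(B) = 4 + B
A(f, s) = -15*f (A(f, s) = -((6**2 - 2*(-4))*f + f)/3 = -((36 + 8)*f + f)/3 = -(44*f + f)/3 = -15*f)
A(-18, W(3)) - L(13) = -15*(-18) - 1*(-2/7) = 270 + 2/7 = 1892/7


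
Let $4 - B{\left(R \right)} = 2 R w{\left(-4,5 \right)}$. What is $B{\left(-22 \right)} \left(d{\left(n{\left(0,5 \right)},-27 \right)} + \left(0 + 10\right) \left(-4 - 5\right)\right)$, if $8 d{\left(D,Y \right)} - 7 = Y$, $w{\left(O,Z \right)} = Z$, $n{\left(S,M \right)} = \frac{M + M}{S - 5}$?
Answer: $-20720$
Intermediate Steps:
$n{\left(S,M \right)} = \frac{2 M}{-5 + S}$
$d{\left(D,Y \right)} = \frac{7}{8} + \frac{Y}{8}$
$B{\left(R \right)} = 4 - 10 R$ ($B{\left(R \right)} = 4 - 2 R 5 = 4 - 10 R$)
$B{\left(-22 \right)} \left(d{\left(n{\left(0,5 \right)},-27 \right)} + \left(0 + 10\right) \left(-4 - 5\right)\right) = \left(4 - -220\right) \left(\left(\frac{7}{8} + \frac{1}{8} \left(-27\right)\right) + \left(0 + 10\right) \left(-4 - 5\right)\right) = \left(4 + 220\right) \left(\left(\frac{7}{8} - \frac{27}{8}\right) + 10 \left(-9\right)\right) = 224 \left(- \frac{5}{2} - 90\right) = 224 \left(- \frac{185}{2}\right) = -20720$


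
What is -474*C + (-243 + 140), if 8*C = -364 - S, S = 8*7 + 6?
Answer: 50275/2 ≈ 25138.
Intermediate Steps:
S = 62 (S = 56 + 6 = 62)
C = -213/4 (C = (-364 - 1*62)/8 = (-364 - 62)/8 = (⅛)*(-426) = -213/4 ≈ -53.250)
-474*C + (-243 + 140) = -474*(-213/4) + (-243 + 140) = 50481/2 - 103 = 50275/2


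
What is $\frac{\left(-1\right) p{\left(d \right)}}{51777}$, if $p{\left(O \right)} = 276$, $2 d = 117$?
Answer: $- \frac{92}{17259} \approx -0.0053306$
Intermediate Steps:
$d = \frac{117}{2}$ ($d = \frac{1}{2} \cdot 117 = \frac{117}{2} \approx 58.5$)
$\frac{\left(-1\right) p{\left(d \right)}}{51777} = \frac{\left(-1\right) 276}{51777} = \left(-276\right) \frac{1}{51777} = - \frac{92}{17259}$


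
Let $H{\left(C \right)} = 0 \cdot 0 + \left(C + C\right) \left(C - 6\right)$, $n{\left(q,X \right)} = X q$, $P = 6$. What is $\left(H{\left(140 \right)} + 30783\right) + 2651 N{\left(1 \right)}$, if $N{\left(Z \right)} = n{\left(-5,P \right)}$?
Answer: $-11227$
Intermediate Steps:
$N{\left(Z \right)} = -30$ ($N{\left(Z \right)} = 6 \left(-5\right) = -30$)
$H{\left(C \right)} = 2 C \left(-6 + C\right)$ ($H{\left(C \right)} = 0 + 2 C \left(-6 + C\right) = 2 C \left(-6 + C\right)$)
$\left(H{\left(140 \right)} + 30783\right) + 2651 N{\left(1 \right)} = \left(2 \cdot 140 \left(-6 + 140\right) + 30783\right) + 2651 \left(-30\right) = \left(2 \cdot 140 \cdot 134 + 30783\right) - 79530 = \left(37520 + 30783\right) - 79530 = 68303 - 79530 = -11227$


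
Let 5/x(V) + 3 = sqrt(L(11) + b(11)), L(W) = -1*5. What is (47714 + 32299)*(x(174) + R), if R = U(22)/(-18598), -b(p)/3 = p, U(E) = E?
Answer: -11201980026/437053 - 400065*I*sqrt(38)/47 ≈ -25631.0 - 52472.0*I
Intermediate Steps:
L(W) = -5
b(p) = -3*p
R = -11/9299 (R = 22/(-18598) = 22*(-1/18598) = -11/9299 ≈ -0.0011829)
x(V) = 5/(-3 + I*sqrt(38)) (x(V) = 5/(-3 + sqrt(-5 - 3*11)) = 5/(-3 + sqrt(-5 - 33)) = 5/(-3 + sqrt(-38)) = 5/(-3 + I*sqrt(38)))
(47714 + 32299)*(x(174) + R) = (47714 + 32299)*((-15/47 - 5*I*sqrt(38)/47) - 11/9299) = 80013*(-140002/437053 - 5*I*sqrt(38)/47) = -11201980026/437053 - 400065*I*sqrt(38)/47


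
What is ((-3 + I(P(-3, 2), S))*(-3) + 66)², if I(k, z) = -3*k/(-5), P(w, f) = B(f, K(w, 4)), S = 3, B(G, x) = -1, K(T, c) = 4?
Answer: 147456/25 ≈ 5898.2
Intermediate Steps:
P(w, f) = -1
I(k, z) = 3*k/5 (I(k, z) = -3*k*(-1)/5 = -(-3)*k/5 = 3*k/5)
((-3 + I(P(-3, 2), S))*(-3) + 66)² = ((-3 + (⅗)*(-1))*(-3) + 66)² = ((-3 - ⅗)*(-3) + 66)² = (-18/5*(-3) + 66)² = (54/5 + 66)² = (384/5)² = 147456/25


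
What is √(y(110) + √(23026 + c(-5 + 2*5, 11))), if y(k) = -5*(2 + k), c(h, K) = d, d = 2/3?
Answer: √(-5040 + 6*√51810)/3 ≈ 20.205*I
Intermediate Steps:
d = ⅔ (d = 2*(⅓) = ⅔ ≈ 0.66667)
c(h, K) = ⅔
y(k) = -10 - 5*k
√(y(110) + √(23026 + c(-5 + 2*5, 11))) = √((-10 - 5*110) + √(23026 + ⅔)) = √((-10 - 550) + √(69080/3)) = √(-560 + 2*√51810/3)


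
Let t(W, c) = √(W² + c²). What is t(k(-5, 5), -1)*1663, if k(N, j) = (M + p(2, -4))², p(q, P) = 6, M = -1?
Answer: 1663*√626 ≈ 41608.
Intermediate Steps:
k(N, j) = 25 (k(N, j) = (-1 + 6)² = 5² = 25)
t(k(-5, 5), -1)*1663 = √(25² + (-1)²)*1663 = √(625 + 1)*1663 = √626*1663 = 1663*√626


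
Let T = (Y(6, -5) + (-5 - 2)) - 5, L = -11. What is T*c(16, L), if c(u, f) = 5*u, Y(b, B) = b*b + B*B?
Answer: 3920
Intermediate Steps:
Y(b, B) = B² + b² (Y(b, B) = b² + B² = B² + b²)
T = 49 (T = (((-5)² + 6²) + (-5 - 2)) - 5 = ((25 + 36) - 7) - 5 = (61 - 7) - 5 = 54 - 5 = 49)
T*c(16, L) = 49*(5*16) = 49*80 = 3920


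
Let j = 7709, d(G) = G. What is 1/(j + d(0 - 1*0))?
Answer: 1/7709 ≈ 0.00012972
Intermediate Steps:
1/(j + d(0 - 1*0)) = 1/(7709 + (0 - 1*0)) = 1/(7709 + (0 + 0)) = 1/(7709 + 0) = 1/7709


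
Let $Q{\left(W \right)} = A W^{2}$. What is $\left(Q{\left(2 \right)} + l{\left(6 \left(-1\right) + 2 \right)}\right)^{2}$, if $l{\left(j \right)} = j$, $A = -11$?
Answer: $2304$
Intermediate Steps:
$Q{\left(W \right)} = - 11 W^{2}$
$\left(Q{\left(2 \right)} + l{\left(6 \left(-1\right) + 2 \right)}\right)^{2} = \left(- 11 \cdot 2^{2} + \left(6 \left(-1\right) + 2\right)\right)^{2} = \left(\left(-11\right) 4 + \left(-6 + 2\right)\right)^{2} = \left(-44 - 4\right)^{2} = \left(-48\right)^{2} = 2304$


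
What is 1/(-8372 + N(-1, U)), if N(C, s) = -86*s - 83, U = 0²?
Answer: -1/8455 ≈ -0.00011827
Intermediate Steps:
U = 0
N(C, s) = -83 - 86*s
1/(-8372 + N(-1, U)) = 1/(-8372 + (-83 - 86*0)) = 1/(-8372 + (-83 + 0)) = 1/(-8372 - 83) = 1/(-8455) = -1/8455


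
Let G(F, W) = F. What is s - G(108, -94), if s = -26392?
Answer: -26500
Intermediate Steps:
s - G(108, -94) = -26392 - 1*108 = -26392 - 108 = -26500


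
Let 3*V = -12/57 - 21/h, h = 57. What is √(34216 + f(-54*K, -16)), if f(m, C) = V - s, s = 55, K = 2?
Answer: √110988462/57 ≈ 184.83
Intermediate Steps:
V = -11/57 (V = (-12/57 - 21/57)/3 = (-12*1/57 - 21*1/57)/3 = (-4/19 - 7/19)/3 = (⅓)*(-11/19) = -11/57 ≈ -0.19298)
f(m, C) = -3146/57 (f(m, C) = -11/57 - 1*55 = -11/57 - 55 = -3146/57)
√(34216 + f(-54*K, -16)) = √(34216 - 3146/57) = √(1947166/57) = √110988462/57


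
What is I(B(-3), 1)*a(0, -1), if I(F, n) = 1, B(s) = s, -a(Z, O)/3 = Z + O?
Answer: 3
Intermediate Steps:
a(Z, O) = -3*O - 3*Z (a(Z, O) = -3*(Z + O) = -3*(O + Z) = -3*O - 3*Z)
I(B(-3), 1)*a(0, -1) = 1*(-3*(-1) - 3*0) = 1*(3 + 0) = 1*3 = 3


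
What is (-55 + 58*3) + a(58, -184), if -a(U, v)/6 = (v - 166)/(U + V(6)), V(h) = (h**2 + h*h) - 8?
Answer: 8309/61 ≈ 136.21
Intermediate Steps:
V(h) = -8 + 2*h**2 (V(h) = (h**2 + h**2) - 8 = 2*h**2 - 8 = -8 + 2*h**2)
a(U, v) = -6*(-166 + v)/(64 + U) (a(U, v) = -6*(v - 166)/(U + (-8 + 2*6**2)) = -6*(-166 + v)/(U + (-8 + 2*36)) = -6*(-166 + v)/(U + (-8 + 72)) = -6*(-166 + v)/(U + 64) = -6*(-166 + v)/(64 + U))
(-55 + 58*3) + a(58, -184) = (-55 + 58*3) + 6*(166 - 1*(-184))/(64 + 58) = (-55 + 174) + 6*(166 + 184)/122 = 119 + 6*(1/122)*350 = 119 + 1050/61 = 8309/61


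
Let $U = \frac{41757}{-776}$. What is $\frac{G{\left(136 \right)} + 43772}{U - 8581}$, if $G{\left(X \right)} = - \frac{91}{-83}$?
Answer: $- \frac{2819337592}{556150879} \approx -5.0694$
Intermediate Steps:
$G{\left(X \right)} = \frac{91}{83}$ ($G{\left(X \right)} = \left(-91\right) \left(- \frac{1}{83}\right) = \frac{91}{83}$)
$U = - \frac{41757}{776}$ ($U = 41757 \left(- \frac{1}{776}\right) = - \frac{41757}{776} \approx -53.811$)
$\frac{G{\left(136 \right)} + 43772}{U - 8581} = \frac{\frac{91}{83} + 43772}{- \frac{41757}{776} - 8581} = \frac{3633167}{83 \left(- \frac{6700613}{776}\right)} = \frac{3633167}{83} \left(- \frac{776}{6700613}\right) = - \frac{2819337592}{556150879}$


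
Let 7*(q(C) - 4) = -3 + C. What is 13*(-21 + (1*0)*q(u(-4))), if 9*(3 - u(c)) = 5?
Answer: -273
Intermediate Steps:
u(c) = 22/9 (u(c) = 3 - ⅑*5 = 3 - 5/9 = 22/9)
q(C) = 25/7 + C/7 (q(C) = 4 + (-3 + C)/7 = 4 + (-3/7 + C/7) = 25/7 + C/7)
13*(-21 + (1*0)*q(u(-4))) = 13*(-21 + (1*0)*(25/7 + (⅐)*(22/9))) = 13*(-21 + 0*(25/7 + 22/63)) = 13*(-21 + 0*(247/63)) = 13*(-21 + 0) = 13*(-21) = -273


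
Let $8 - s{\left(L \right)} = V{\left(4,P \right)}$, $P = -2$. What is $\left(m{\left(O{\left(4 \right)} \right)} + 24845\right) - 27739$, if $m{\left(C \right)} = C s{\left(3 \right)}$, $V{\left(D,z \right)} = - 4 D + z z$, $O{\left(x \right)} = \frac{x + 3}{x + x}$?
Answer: $- \frac{5753}{2} \approx -2876.5$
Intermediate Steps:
$O{\left(x \right)} = \frac{3 + x}{2 x}$
$V{\left(D,z \right)} = z^{2} - 4 D$ ($V{\left(D,z \right)} = - 4 D + z^{2} = z^{2} - 4 D$)
$s{\left(L \right)} = 20$ ($s{\left(L \right)} = 8 - \left(\left(-2\right)^{2} - 16\right) = 8 - \left(4 - 16\right) = 8 - -12 = 8 + 12 = 20$)
$m{\left(C \right)} = 20 C$ ($m{\left(C \right)} = C 20 = 20 C$)
$\left(m{\left(O{\left(4 \right)} \right)} + 24845\right) - 27739 = \left(20 \frac{3 + 4}{2 \cdot 4} + 24845\right) - 27739 = \left(20 \cdot \frac{1}{2} \cdot \frac{1}{4} \cdot 7 + 24845\right) - 27739 = \left(20 \cdot \frac{7}{8} + 24845\right) - 27739 = \left(\frac{35}{2} + 24845\right) - 27739 = \frac{49725}{2} - 27739 = - \frac{5753}{2}$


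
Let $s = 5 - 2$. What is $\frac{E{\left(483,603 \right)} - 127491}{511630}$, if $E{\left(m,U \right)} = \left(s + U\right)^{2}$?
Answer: $\frac{47949}{102326} \approx 0.46859$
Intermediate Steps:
$s = 3$ ($s = 5 - 2 = 3$)
$E{\left(m,U \right)} = \left(3 + U\right)^{2}$
$\frac{E{\left(483,603 \right)} - 127491}{511630} = \frac{\left(3 + 603\right)^{2} - 127491}{511630} = \left(606^{2} - 127491\right) \frac{1}{511630} = \left(367236 - 127491\right) \frac{1}{511630} = 239745 \cdot \frac{1}{511630} = \frac{47949}{102326}$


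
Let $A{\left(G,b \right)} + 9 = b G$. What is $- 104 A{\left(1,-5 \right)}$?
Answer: $1456$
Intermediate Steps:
$A{\left(G,b \right)} = -9 + G b$ ($A{\left(G,b \right)} = -9 + b G = -9 + G b$)
$- 104 A{\left(1,-5 \right)} = - 104 \left(-9 + 1 \left(-5\right)\right) = - 104 \left(-9 - 5\right) = \left(-104\right) \left(-14\right) = 1456$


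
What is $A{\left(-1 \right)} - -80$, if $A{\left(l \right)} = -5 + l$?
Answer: $74$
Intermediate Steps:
$A{\left(-1 \right)} - -80 = \left(-5 - 1\right) - -80 = -6 + 80 = 74$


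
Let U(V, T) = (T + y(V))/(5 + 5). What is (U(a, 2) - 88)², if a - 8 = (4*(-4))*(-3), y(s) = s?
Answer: 168921/25 ≈ 6756.8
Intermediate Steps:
a = 56 (a = 8 + (4*(-4))*(-3) = 8 - 16*(-3) = 8 + 48 = 56)
U(V, T) = T/10 + V/10 (U(V, T) = (T + V)/(5 + 5) = (T + V)/10 = (T + V)*(⅒) = T/10 + V/10)
(U(a, 2) - 88)² = (((⅒)*2 + (⅒)*56) - 88)² = ((⅕ + 28/5) - 88)² = (29/5 - 88)² = (-411/5)² = 168921/25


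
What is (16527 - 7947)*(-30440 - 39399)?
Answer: -599218620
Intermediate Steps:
(16527 - 7947)*(-30440 - 39399) = 8580*(-69839) = -599218620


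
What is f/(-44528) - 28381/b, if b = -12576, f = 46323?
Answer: 42574445/34999008 ≈ 1.2164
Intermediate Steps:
f/(-44528) - 28381/b = 46323/(-44528) - 28381/(-12576) = 46323*(-1/44528) - 28381*(-1/12576) = -46323/44528 + 28381/12576 = 42574445/34999008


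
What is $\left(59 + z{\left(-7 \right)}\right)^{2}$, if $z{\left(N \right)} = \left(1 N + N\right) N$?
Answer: $24649$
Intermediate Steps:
$z{\left(N \right)} = 2 N^{2}$ ($z{\left(N \right)} = \left(N + N\right) N = 2 N N = 2 N^{2}$)
$\left(59 + z{\left(-7 \right)}\right)^{2} = \left(59 + 2 \left(-7\right)^{2}\right)^{2} = \left(59 + 2 \cdot 49\right)^{2} = \left(59 + 98\right)^{2} = 157^{2} = 24649$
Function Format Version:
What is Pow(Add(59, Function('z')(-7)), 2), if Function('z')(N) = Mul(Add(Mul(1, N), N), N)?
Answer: 24649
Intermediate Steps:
Function('z')(N) = Mul(2, Pow(N, 2)) (Function('z')(N) = Mul(Add(N, N), N) = Mul(Mul(2, N), N) = Mul(2, Pow(N, 2)))
Pow(Add(59, Function('z')(-7)), 2) = Pow(Add(59, Mul(2, Pow(-7, 2))), 2) = Pow(Add(59, Mul(2, 49)), 2) = Pow(Add(59, 98), 2) = Pow(157, 2) = 24649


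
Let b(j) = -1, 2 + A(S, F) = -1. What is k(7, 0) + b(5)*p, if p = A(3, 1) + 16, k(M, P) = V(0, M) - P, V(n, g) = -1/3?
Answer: -40/3 ≈ -13.333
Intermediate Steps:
V(n, g) = -⅓ (V(n, g) = -1*⅓ = -⅓)
k(M, P) = -⅓ - P
A(S, F) = -3 (A(S, F) = -2 - 1 = -3)
p = 13 (p = -3 + 16 = 13)
k(7, 0) + b(5)*p = (-⅓ - 1*0) - 1*13 = (-⅓ + 0) - 13 = -⅓ - 13 = -40/3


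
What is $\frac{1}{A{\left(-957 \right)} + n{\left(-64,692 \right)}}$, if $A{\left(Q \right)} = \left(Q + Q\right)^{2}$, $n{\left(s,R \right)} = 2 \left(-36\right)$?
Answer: $\frac{1}{3663324} \approx 2.7298 \cdot 10^{-7}$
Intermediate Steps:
$n{\left(s,R \right)} = -72$
$A{\left(Q \right)} = 4 Q^{2}$ ($A{\left(Q \right)} = \left(2 Q\right)^{2} = 4 Q^{2}$)
$\frac{1}{A{\left(-957 \right)} + n{\left(-64,692 \right)}} = \frac{1}{4 \left(-957\right)^{2} - 72} = \frac{1}{4 \cdot 915849 - 72} = \frac{1}{3663396 - 72} = \frac{1}{3663324}$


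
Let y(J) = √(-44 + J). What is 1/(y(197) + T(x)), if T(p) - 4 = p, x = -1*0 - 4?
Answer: √17/51 ≈ 0.080845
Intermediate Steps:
x = -4 (x = 0 - 4 = -4)
T(p) = 4 + p
1/(y(197) + T(x)) = 1/(√(-44 + 197) + (4 - 4)) = 1/(√153 + 0) = 1/(3*√17 + 0) = 1/(3*√17) = √17/51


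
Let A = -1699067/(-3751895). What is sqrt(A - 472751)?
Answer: I*sqrt(6654775234027177810)/3751895 ≈ 687.57*I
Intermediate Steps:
A = 1699067/3751895 (A = -1699067*(-1/3751895) = 1699067/3751895 ≈ 0.45286)
sqrt(A - 472751) = sqrt(1699067/3751895 - 472751) = sqrt(-1773710414078/3751895) = I*sqrt(6654775234027177810)/3751895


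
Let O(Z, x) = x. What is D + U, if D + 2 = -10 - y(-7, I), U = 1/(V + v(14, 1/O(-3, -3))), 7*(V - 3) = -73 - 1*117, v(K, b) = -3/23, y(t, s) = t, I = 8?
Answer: -19701/3908 ≈ -5.0412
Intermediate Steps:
v(K, b) = -3/23 (v(K, b) = -3*1/23 = -3/23)
V = -169/7 (V = 3 + (-73 - 1*117)/7 = 3 + (-73 - 117)/7 = 3 + (1/7)*(-190) = 3 - 190/7 = -169/7 ≈ -24.143)
U = -161/3908 (U = 1/(-169/7 - 3/23) = 1/(-3908/161) = -161/3908 ≈ -0.041198)
D = -5 (D = -2 + (-10 - 1*(-7)) = -2 + (-10 + 7) = -2 - 3 = -5)
D + U = -5 - 161/3908 = -19701/3908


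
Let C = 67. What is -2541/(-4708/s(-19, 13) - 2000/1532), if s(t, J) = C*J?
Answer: 847659813/2238664 ≈ 378.65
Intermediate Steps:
s(t, J) = 67*J
-2541/(-4708/s(-19, 13) - 2000/1532) = -2541/(-4708/(67*13) - 2000/1532) = -2541/(-4708/871 - 2000*1/1532) = -2541/(-4708*1/871 - 500/383) = -2541/(-4708/871 - 500/383) = -2541/(-2238664/333593) = -2541*(-333593/2238664) = 847659813/2238664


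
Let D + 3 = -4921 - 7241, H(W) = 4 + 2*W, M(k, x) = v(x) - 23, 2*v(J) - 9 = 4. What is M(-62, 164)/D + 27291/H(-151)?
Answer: -55331683/604195 ≈ -91.579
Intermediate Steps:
v(J) = 13/2 (v(J) = 9/2 + (½)*4 = 9/2 + 2 = 13/2)
M(k, x) = -33/2 (M(k, x) = 13/2 - 23 = -33/2)
D = -12165 (D = -3 + (-4921 - 7241) = -3 - 12162 = -12165)
M(-62, 164)/D + 27291/H(-151) = -33/2/(-12165) + 27291/(4 + 2*(-151)) = -33/2*(-1/12165) + 27291/(4 - 302) = 11/8110 + 27291/(-298) = 11/8110 + 27291*(-1/298) = 11/8110 - 27291/298 = -55331683/604195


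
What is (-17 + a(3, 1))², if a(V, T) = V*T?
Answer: 196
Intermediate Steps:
a(V, T) = T*V
(-17 + a(3, 1))² = (-17 + 1*3)² = (-17 + 3)² = (-14)² = 196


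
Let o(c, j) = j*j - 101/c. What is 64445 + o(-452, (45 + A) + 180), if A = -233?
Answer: 29158169/452 ≈ 64509.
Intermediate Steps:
o(c, j) = j² - 101/c
64445 + o(-452, (45 + A) + 180) = 64445 + (((45 - 233) + 180)² - 101/(-452)) = 64445 + ((-188 + 180)² - 101*(-1/452)) = 64445 + ((-8)² + 101/452) = 64445 + (64 + 101/452) = 64445 + 29029/452 = 29158169/452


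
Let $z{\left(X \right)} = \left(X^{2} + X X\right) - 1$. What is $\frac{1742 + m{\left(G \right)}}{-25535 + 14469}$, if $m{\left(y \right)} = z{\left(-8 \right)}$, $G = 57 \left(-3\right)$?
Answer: $- \frac{1869}{11066} \approx -0.1689$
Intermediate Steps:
$G = -171$
$z{\left(X \right)} = -1 + 2 X^{2}$ ($z{\left(X \right)} = \left(X^{2} + X^{2}\right) - 1 = 2 X^{2} - 1 = -1 + 2 X^{2}$)
$m{\left(y \right)} = 127$ ($m{\left(y \right)} = -1 + 2 \left(-8\right)^{2} = -1 + 2 \cdot 64 = -1 + 128 = 127$)
$\frac{1742 + m{\left(G \right)}}{-25535 + 14469} = \frac{1742 + 127}{-25535 + 14469} = \frac{1869}{-11066} = 1869 \left(- \frac{1}{11066}\right) = - \frac{1869}{11066}$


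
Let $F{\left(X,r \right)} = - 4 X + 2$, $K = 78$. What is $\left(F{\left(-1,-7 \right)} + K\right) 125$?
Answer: $10500$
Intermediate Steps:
$F{\left(X,r \right)} = 2 - 4 X$
$\left(F{\left(-1,-7 \right)} + K\right) 125 = \left(\left(2 - -4\right) + 78\right) 125 = \left(\left(2 + 4\right) + 78\right) 125 = \left(6 + 78\right) 125 = 84 \cdot 125 = 10500$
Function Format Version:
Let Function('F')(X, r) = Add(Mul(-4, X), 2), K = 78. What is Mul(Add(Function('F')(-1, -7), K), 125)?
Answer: 10500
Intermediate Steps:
Function('F')(X, r) = Add(2, Mul(-4, X))
Mul(Add(Function('F')(-1, -7), K), 125) = Mul(Add(Add(2, Mul(-4, -1)), 78), 125) = Mul(Add(Add(2, 4), 78), 125) = Mul(Add(6, 78), 125) = Mul(84, 125) = 10500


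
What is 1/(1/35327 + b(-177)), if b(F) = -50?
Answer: -35327/1766349 ≈ -0.020000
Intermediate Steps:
1/(1/35327 + b(-177)) = 1/(1/35327 - 50) = 1/(-1766349/35327) = -35327/1766349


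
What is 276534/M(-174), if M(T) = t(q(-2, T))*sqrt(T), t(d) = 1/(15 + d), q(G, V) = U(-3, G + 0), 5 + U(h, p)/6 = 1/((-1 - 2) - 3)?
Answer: 737424*I*sqrt(174)/29 ≈ 3.3542e+5*I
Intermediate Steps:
U(h, p) = -31 (U(h, p) = -30 + 6/((-1 - 2) - 3) = -30 + 6/(-3 - 3) = -30 + 6/(-6) = -30 + 6*(-1/6) = -30 - 1 = -31)
q(G, V) = -31
M(T) = -sqrt(T)/16 (M(T) = sqrt(T)/(15 - 31) = sqrt(T)/(-16) = -sqrt(T)/16)
276534/M(-174) = 276534/((-I*sqrt(174)/16)) = 276534*(8*I*sqrt(174)/87) = 737424*I*sqrt(174)/29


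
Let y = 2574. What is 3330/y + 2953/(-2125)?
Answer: -29154/303875 ≈ -0.095941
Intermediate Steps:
3330/y + 2953/(-2125) = 3330/2574 + 2953/(-2125) = 3330*(1/2574) + 2953*(-1/2125) = 185/143 - 2953/2125 = -29154/303875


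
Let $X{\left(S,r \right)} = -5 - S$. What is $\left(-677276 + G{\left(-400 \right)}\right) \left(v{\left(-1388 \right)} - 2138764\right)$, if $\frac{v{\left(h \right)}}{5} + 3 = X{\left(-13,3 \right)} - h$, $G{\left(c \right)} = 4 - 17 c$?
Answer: $1429311539128$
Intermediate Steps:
$v{\left(h \right)} = 25 - 5 h$ ($v{\left(h \right)} = -15 + 5 \left(\left(-5 - -13\right) - h\right) = -15 + 5 \left(\left(-5 + 13\right) - h\right) = -15 + 5 \left(8 - h\right) = -15 - \left(-40 + 5 h\right) = 25 - 5 h$)
$\left(-677276 + G{\left(-400 \right)}\right) \left(v{\left(-1388 \right)} - 2138764\right) = \left(-677276 + \left(4 - -6800\right)\right) \left(\left(25 - -6940\right) - 2138764\right) = \left(-677276 + \left(4 + 6800\right)\right) \left(\left(25 + 6940\right) - 2138764\right) = \left(-677276 + 6804\right) \left(6965 - 2138764\right) = \left(-670472\right) \left(-2131799\right) = 1429311539128$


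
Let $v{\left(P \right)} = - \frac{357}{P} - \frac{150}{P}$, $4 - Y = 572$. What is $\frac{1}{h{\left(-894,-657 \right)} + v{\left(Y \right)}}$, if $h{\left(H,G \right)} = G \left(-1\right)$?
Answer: $\frac{568}{373683} \approx 0.00152$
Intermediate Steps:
$h{\left(H,G \right)} = - G$
$Y = -568$ ($Y = 4 - 572 = -568$)
$v{\left(P \right)} = - \frac{507}{P}$
$\frac{1}{h{\left(-894,-657 \right)} + v{\left(Y \right)}} = \frac{1}{\left(-1\right) \left(-657\right) - \frac{507}{-568}} = \frac{1}{657 - - \frac{507}{568}} = \frac{1}{657 + \frac{507}{568}} = \frac{1}{\frac{373683}{568}} = \frac{568}{373683}$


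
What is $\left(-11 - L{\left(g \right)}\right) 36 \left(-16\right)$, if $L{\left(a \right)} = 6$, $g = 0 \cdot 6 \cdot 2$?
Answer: $9792$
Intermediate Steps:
$g = 0$ ($g = 0 \cdot 2 = 0$)
$\left(-11 - L{\left(g \right)}\right) 36 \left(-16\right) = \left(-11 - 6\right) 36 \left(-16\right) = \left(-17\right) 36 \left(-16\right) = \left(-612\right) \left(-16\right) = 9792$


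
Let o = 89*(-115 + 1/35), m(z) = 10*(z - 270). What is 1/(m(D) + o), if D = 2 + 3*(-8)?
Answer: -35/460336 ≈ -7.6031e-5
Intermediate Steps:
D = -22 (D = 2 - 24 = -22)
m(z) = -2700 + 10*z (m(z) = 10*(-270 + z) = -2700 + 10*z)
o = -358136/35 (o = 89*(-115 + 1/35) = 89*(-4024/35) = -358136/35 ≈ -10232.)
1/(m(D) + o) = 1/((-2700 + 10*(-22)) - 358136/35) = 1/((-2700 - 220) - 358136/35) = 1/(-2920 - 358136/35) = 1/(-460336/35) = -35/460336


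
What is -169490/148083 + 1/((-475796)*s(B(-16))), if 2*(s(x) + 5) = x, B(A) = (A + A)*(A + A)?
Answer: -349451545439/305314962628 ≈ -1.1446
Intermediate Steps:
B(A) = 4*A² (B(A) = (2*A)*(2*A) = 4*A²)
s(x) = -5 + x/2
-169490/148083 + 1/((-475796)*s(B(-16))) = -169490/148083 + 1/((-475796)*(-5 + (4*(-16)²)/2)) = -169490*1/148083 - 1/(475796*(-5 + (4*256)/2)) = -169490/148083 - 1/(475796*(-5 + (½)*1024)) = -169490/148083 - 1/(475796*(-5 + 512)) = -169490/148083 - 1/475796/507 = -169490/148083 - 1/475796*1/507 = -169490/148083 - 1/241228572 = -349451545439/305314962628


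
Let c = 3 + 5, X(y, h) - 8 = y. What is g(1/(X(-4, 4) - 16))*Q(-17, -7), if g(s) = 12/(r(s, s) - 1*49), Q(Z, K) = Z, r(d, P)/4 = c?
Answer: 12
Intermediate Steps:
X(y, h) = 8 + y
c = 8
r(d, P) = 32 (r(d, P) = 4*8 = 32)
g(s) = -12/17 (g(s) = 12/(32 - 1*49) = 12/(32 - 49) = 12/(-17) = 12*(-1/17) = -12/17)
g(1/(X(-4, 4) - 16))*Q(-17, -7) = -12/17*(-17) = 12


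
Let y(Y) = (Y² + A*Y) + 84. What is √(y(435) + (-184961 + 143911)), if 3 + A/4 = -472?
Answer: I*√678241 ≈ 823.55*I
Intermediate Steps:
A = -1900 (A = -12 + 4*(-472) = -12 - 1888 = -1900)
y(Y) = 84 + Y² - 1900*Y (y(Y) = (Y² - 1900*Y) + 84 = 84 + Y² - 1900*Y)
√(y(435) + (-184961 + 143911)) = √((84 + 435² - 1900*435) + (-184961 + 143911)) = √((84 + 189225 - 826500) - 41050) = √(-637191 - 41050) = √(-678241) = I*√678241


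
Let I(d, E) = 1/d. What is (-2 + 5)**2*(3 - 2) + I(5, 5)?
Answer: 46/5 ≈ 9.2000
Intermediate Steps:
(-2 + 5)**2*(3 - 2) + I(5, 5) = (-2 + 5)**2*(3 - 2) + 1/5 = 3**2*1 + 1/5 = 9*1 + 1/5 = 9 + 1/5 = 46/5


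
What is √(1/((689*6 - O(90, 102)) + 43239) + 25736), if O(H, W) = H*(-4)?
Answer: √58637913589437/47733 ≈ 160.42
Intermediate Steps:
O(H, W) = -4*H
√(1/((689*6 - O(90, 102)) + 43239) + 25736) = √(1/((689*6 - (-4)*90) + 43239) + 25736) = √(1/((4134 - 1*(-360)) + 43239) + 25736) = √(1/((4134 + 360) + 43239) + 25736) = √(1/(4494 + 43239) + 25736) = √(1/47733 + 25736) = √(1228456489/47733) = √58637913589437/47733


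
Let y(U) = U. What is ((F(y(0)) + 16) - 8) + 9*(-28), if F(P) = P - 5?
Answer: -249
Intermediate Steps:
F(P) = -5 + P
((F(y(0)) + 16) - 8) + 9*(-28) = (((-5 + 0) + 16) - 8) + 9*(-28) = ((-5 + 16) - 8) - 252 = (11 - 8) - 252 = 3 - 252 = -249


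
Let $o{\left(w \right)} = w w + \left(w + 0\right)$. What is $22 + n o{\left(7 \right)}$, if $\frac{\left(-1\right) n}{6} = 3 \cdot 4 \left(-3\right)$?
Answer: $12118$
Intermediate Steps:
$o{\left(w \right)} = w + w^{2}$ ($o{\left(w \right)} = w^{2} + w = w + w^{2}$)
$n = 216$ ($n = - 6 \cdot 3 \cdot 4 \left(-3\right) = - 6 \cdot 12 \left(-3\right) = \left(-6\right) \left(-36\right) = 216$)
$22 + n o{\left(7 \right)} = 22 + 216 \cdot 7 \left(1 + 7\right) = 22 + 216 \cdot 7 \cdot 8 = 22 + 216 \cdot 56 = 22 + 12096 = 12118$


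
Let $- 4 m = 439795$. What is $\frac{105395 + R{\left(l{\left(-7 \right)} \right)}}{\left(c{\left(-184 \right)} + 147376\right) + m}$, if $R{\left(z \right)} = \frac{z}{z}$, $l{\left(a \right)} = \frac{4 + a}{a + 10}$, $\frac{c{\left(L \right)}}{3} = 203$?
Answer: $\frac{140528}{50715} \approx 2.7709$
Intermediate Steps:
$c{\left(L \right)} = 609$ ($c{\left(L \right)} = 3 \cdot 203 = 609$)
$l{\left(a \right)} = \frac{4 + a}{10 + a}$
$R{\left(z \right)} = 1$
$m = - \frac{439795}{4}$ ($m = \left(- \frac{1}{4}\right) 439795 = - \frac{439795}{4} \approx -1.0995 \cdot 10^{5}$)
$\frac{105395 + R{\left(l{\left(-7 \right)} \right)}}{\left(c{\left(-184 \right)} + 147376\right) + m} = \frac{105395 + 1}{\left(609 + 147376\right) - \frac{439795}{4}} = \frac{105396}{147985 - \frac{439795}{4}} = \frac{105396}{\frac{152145}{4}} = 105396 \cdot \frac{4}{152145} = \frac{140528}{50715}$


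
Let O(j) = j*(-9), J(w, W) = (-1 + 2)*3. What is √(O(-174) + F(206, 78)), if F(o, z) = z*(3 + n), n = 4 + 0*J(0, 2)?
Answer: 8*√33 ≈ 45.956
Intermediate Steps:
J(w, W) = 3 (J(w, W) = 1*3 = 3)
O(j) = -9*j
n = 4 (n = 4 + 0*3 = 4 + 0 = 4)
F(o, z) = 7*z (F(o, z) = z*(3 + 4) = z*7 = 7*z)
√(O(-174) + F(206, 78)) = √(-9*(-174) + 7*78) = √(1566 + 546) = √2112 = 8*√33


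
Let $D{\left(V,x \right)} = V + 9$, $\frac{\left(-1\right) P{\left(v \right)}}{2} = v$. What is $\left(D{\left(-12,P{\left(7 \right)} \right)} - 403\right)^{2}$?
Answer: $164836$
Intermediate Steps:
$P{\left(v \right)} = - 2 v$
$D{\left(V,x \right)} = 9 + V$
$\left(D{\left(-12,P{\left(7 \right)} \right)} - 403\right)^{2} = \left(\left(9 - 12\right) - 403\right)^{2} = \left(-3 - 403\right)^{2} = \left(-406\right)^{2} = 164836$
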